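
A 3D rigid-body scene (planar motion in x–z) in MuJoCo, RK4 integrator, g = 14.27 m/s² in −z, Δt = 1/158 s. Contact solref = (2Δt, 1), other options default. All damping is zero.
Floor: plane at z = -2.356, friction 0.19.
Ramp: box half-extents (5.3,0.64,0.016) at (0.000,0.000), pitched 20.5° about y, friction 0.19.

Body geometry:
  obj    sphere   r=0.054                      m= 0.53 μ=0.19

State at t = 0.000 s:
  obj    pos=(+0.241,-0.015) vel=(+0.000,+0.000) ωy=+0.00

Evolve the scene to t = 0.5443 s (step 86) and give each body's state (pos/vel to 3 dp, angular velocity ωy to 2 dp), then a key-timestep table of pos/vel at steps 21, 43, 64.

State at t = 0.5443 s:
  obj    pos=(+0.736,-0.201) vel=(+1.820,-0.680) ωy=+35.96

Key-timestep trajectory:
   step    t(s)  obj.x    obj.z    obj.vx   obj.vz 
     21  0.1329   +0.271  -0.026  +0.445  -0.166
     43  0.2722   +0.365  -0.062  +0.910  -0.340
     64  0.4051   +0.515  -0.118  +1.354  -0.506


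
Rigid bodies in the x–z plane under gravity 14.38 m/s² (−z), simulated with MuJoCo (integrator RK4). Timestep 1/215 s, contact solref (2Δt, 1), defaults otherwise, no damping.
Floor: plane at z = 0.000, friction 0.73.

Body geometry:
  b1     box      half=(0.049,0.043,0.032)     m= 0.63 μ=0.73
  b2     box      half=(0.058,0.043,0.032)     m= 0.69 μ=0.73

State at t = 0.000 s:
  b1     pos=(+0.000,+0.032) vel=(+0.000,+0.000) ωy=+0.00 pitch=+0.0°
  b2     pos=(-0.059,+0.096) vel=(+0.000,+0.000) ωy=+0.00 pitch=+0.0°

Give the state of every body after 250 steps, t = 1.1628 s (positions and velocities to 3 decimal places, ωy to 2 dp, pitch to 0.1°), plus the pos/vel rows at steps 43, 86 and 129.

State at t = 1.1628 s:
  b1     pos=(+0.000,+0.032) vel=(+0.000,+0.000) ωy=+0.00 pitch=+0.0°
  b2     pos=(-0.115,+0.058) vel=(+0.000,+0.000) ωy=+0.00 pitch=-90.0°

Key-timestep trajectory:
   step    t(s)  b1.x    b1.z    b1.vx   b1.vz   b2.x    b2.z    b2.vx   b2.vz 
     43  0.2000   +0.000  +0.032  +0.000  +0.000   -0.098  +0.064  -0.458  -0.061
     86  0.4000   +0.000  +0.032  +0.000  +0.000   -0.133  +0.065  +0.069  -0.014
    129  0.6000   +0.000  +0.032  +0.000  +0.000   -0.112  +0.059  -0.178  -0.088


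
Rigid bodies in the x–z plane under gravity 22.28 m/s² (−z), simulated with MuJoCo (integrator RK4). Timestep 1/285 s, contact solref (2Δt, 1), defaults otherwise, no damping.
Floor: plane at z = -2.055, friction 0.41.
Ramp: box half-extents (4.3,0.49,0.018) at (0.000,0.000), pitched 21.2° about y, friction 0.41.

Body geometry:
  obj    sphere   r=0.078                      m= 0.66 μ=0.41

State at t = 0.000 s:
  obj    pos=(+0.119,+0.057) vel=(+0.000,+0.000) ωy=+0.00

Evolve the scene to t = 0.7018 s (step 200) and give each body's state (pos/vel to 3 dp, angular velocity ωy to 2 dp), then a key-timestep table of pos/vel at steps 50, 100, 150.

State at t = 0.7018 s:
  obj    pos=(+1.440,-0.456) vel=(+3.765,-1.460) ωy=+51.77

Key-timestep trajectory:
   step    t(s)  obj.x    obj.z    obj.vx   obj.vz 
     50  0.1754   +0.202  +0.025  +0.941  -0.365
    100  0.3509   +0.449  -0.071  +1.883  -0.730
    150  0.5263   +0.862  -0.231  +2.824  -1.095


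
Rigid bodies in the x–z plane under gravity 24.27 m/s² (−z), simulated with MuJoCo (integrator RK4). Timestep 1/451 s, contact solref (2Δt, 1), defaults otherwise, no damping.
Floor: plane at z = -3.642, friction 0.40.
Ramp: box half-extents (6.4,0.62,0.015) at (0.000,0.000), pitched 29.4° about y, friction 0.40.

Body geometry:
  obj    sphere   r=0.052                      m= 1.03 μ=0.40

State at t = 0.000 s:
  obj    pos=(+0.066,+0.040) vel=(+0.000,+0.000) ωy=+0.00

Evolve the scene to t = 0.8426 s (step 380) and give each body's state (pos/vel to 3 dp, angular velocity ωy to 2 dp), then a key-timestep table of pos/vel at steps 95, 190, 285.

State at t = 0.8426 s:
  obj    pos=(+2.698,-1.443) vel=(+6.247,-3.520) ωy=+137.88

Key-timestep trajectory:
   step    t(s)  obj.x    obj.z    obj.vx   obj.vz 
     95  0.2106   +0.230  -0.053  +1.562  -0.880
    190  0.4213   +0.724  -0.331  +3.124  -1.760
    285  0.6319   +1.546  -0.794  +4.685  -2.640


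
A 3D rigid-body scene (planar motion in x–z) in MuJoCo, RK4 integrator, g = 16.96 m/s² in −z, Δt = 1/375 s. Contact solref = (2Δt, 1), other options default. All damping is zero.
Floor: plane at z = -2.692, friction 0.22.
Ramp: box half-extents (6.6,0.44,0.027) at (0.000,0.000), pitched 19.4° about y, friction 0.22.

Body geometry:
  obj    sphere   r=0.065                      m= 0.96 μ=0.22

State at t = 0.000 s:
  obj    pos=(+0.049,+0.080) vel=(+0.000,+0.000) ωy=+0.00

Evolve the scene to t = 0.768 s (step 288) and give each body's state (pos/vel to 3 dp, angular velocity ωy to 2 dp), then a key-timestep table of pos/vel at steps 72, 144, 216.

State at t = 0.768 s:
  obj    pos=(+1.168,-0.314) vel=(+2.915,-1.027) ωy=+47.54

Key-timestep trajectory:
   step    t(s)  obj.x    obj.z    obj.vx   obj.vz 
     72  0.1920   +0.119  +0.056  +0.729  -0.257
    144  0.3840   +0.329  -0.018  +1.458  -0.513
    216  0.5760   +0.679  -0.141  +2.186  -0.770


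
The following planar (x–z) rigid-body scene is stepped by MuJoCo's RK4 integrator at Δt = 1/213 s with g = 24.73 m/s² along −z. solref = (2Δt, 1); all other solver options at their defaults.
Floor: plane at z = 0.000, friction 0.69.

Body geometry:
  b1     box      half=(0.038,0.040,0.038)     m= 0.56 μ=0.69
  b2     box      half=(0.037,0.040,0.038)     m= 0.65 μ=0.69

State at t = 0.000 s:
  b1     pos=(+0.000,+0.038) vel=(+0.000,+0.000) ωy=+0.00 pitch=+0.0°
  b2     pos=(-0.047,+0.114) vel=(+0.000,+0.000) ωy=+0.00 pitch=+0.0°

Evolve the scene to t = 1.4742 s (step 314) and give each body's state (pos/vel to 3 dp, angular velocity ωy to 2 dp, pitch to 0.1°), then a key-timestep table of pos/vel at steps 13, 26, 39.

State at t = 1.4742 s:
  b1     pos=(+0.000,+0.038) vel=(+0.000,+0.000) ωy=+0.00 pitch=+0.0°
  b2     pos=(-0.092,+0.037) vel=(+0.000,+0.000) ωy=+0.00 pitch=-90.0°

Key-timestep trajectory:
   step    t(s)  b1.x    b1.z    b1.vx   b1.vz   b2.x    b2.z    b2.vx   b2.vz 
     13  0.0610   +0.000  +0.038  +0.001  +0.001   -0.054  +0.112  -0.245  -0.104
     26  0.1221   +0.000  +0.038  +0.000  +0.000   -0.077  +0.087  -0.430  -0.928
     39  0.1831   +0.000  +0.038  +0.000  +0.000   -0.093  +0.034  +0.072  +0.216


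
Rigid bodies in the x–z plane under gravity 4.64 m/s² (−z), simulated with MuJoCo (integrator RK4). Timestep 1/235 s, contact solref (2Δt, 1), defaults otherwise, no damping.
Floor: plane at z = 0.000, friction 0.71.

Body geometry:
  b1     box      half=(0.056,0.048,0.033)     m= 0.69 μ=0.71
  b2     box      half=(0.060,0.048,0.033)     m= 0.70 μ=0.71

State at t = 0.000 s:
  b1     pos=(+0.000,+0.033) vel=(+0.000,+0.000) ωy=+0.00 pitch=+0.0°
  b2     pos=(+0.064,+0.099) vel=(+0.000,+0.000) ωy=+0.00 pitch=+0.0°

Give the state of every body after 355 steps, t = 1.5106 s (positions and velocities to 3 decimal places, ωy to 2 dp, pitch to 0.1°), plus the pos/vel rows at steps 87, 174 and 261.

State at t = 1.5106 s:
  b1     pos=(+0.000,+0.033) vel=(+0.000,+0.000) ωy=+0.00 pitch=+0.0°
  b2     pos=(+0.121,+0.060) vel=(+0.000,+0.000) ωy=+0.00 pitch=+90.0°

Key-timestep trajectory:
   step    t(s)  b1.x    b1.z    b1.vx   b1.vz   b2.x    b2.z    b2.vx   b2.vz 
     87  0.3702   +0.000  +0.033  +0.000  +0.000   +0.102  +0.067  +0.266  -0.040
    174  0.7404   +0.000  +0.033  +0.000  +0.000   +0.143  +0.068  -0.020  -0.003
    261  1.1106   +0.000  +0.033  +0.000  +0.000   +0.115  +0.063  +0.051  -0.022


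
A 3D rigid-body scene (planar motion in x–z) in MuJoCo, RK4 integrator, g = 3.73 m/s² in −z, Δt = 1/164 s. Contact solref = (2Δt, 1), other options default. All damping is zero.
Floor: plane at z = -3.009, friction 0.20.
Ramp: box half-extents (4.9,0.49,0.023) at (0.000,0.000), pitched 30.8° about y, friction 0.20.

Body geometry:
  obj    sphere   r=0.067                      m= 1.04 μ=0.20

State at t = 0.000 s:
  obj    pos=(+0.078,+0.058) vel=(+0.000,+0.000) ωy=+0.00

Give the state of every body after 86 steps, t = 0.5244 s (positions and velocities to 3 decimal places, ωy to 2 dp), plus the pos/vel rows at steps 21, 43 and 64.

State at t = 0.5244 s:
  obj    pos=(+0.239,-0.038) vel=(+0.615,-0.366) ωy=+10.67

Key-timestep trajectory:
   step    t(s)  obj.x    obj.z    obj.vx   obj.vz 
     21  0.1280   +0.088  +0.052  +0.150  -0.090
     43  0.2622   +0.118  +0.034  +0.307  -0.183
     64  0.3902   +0.167  +0.005  +0.457  -0.273


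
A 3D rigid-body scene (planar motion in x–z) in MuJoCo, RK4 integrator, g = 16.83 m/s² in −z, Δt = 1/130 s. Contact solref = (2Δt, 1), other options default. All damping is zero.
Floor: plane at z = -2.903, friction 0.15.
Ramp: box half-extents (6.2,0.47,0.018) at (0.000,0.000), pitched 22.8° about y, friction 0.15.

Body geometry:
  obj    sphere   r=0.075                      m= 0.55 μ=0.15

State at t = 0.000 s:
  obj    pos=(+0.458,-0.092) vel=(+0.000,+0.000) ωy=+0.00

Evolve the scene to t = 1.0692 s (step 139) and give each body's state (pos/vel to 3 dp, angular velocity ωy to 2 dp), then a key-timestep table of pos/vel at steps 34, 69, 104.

State at t = 1.0692 s:
  obj    pos=(+2.914,-1.124) vel=(+4.592,-1.930) ωy=+66.39

Key-timestep trajectory:
   step    t(s)  obj.x    obj.z    obj.vx   obj.vz 
     34  0.2615   +0.605  -0.154  +1.124  -0.472
     69  0.5308   +1.063  -0.346  +2.280  -0.958
    104  0.8000   +1.833  -0.670  +3.436  -1.444


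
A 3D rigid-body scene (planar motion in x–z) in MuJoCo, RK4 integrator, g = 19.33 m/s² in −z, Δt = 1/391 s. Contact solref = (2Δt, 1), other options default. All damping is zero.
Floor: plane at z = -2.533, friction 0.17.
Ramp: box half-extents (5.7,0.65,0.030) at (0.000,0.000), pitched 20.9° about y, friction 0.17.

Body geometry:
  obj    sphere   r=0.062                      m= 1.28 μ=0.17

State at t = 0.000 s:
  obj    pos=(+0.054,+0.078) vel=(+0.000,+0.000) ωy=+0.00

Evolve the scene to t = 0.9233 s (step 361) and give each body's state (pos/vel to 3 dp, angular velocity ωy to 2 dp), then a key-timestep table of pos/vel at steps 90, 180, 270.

State at t = 0.9233 s:
  obj    pos=(+2.015,-0.671) vel=(+4.249,-1.622) ωy=+73.34

Key-timestep trajectory:
   step    t(s)  obj.x    obj.z    obj.vx   obj.vz 
     90  0.2302   +0.176  +0.031  +1.059  -0.405
    180  0.4604   +0.542  -0.108  +2.118  -0.809
    270  0.6905   +1.151  -0.341  +3.178  -1.213


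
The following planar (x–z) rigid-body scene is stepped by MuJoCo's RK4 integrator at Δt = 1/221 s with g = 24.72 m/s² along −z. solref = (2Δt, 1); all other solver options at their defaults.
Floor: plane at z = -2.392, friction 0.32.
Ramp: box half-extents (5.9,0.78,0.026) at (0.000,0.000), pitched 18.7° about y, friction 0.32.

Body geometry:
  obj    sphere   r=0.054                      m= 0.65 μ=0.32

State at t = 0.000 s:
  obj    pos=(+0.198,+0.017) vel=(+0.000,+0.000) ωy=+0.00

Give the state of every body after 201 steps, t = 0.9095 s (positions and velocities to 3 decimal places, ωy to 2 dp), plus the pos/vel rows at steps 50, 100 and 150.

State at t = 0.9095 s:
  obj    pos=(+2.416,-0.733) vel=(+4.877,-1.651) ωy=+95.33

Key-timestep trajectory:
   step    t(s)  obj.x    obj.z    obj.vx   obj.vz 
     50  0.2262   +0.335  -0.029  +1.213  -0.411
    100  0.4525   +0.747  -0.168  +2.426  -0.821
    150  0.6787   +1.433  -0.401  +3.640  -1.232


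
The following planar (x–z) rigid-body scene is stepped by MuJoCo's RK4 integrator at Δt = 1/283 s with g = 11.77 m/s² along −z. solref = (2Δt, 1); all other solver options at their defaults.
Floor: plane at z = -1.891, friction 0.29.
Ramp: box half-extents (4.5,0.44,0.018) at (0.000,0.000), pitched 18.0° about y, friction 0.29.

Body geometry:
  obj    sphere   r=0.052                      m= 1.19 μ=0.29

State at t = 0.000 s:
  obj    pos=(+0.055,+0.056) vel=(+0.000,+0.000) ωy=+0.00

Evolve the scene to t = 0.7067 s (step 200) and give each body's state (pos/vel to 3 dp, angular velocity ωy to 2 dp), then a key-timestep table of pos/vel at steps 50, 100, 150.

State at t = 0.7067 s:
  obj    pos=(+0.672,-0.145) vel=(+1.746,-0.567) ωy=+35.30

Key-timestep trajectory:
   step    t(s)  obj.x    obj.z    obj.vx   obj.vz 
     50  0.1767   +0.094  +0.043  +0.437  -0.142
    100  0.3534   +0.209  +0.006  +0.873  -0.284
    150  0.5300   +0.402  -0.057  +1.310  -0.426


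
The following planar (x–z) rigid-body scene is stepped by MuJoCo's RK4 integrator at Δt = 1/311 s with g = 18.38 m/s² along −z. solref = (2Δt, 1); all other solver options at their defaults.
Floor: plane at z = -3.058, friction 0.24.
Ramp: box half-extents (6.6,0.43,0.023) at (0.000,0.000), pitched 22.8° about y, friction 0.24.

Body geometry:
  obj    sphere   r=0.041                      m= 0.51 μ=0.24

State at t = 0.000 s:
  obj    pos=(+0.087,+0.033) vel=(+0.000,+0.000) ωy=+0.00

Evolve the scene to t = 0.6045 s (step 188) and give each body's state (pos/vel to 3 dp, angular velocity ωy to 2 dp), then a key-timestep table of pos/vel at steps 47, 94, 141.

State at t = 0.6045 s:
  obj    pos=(+0.944,-0.327) vel=(+2.835,-1.192) ωy=+75.00

Key-timestep trajectory:
   step    t(s)  obj.x    obj.z    obj.vx   obj.vz 
     47  0.1511   +0.141  +0.010  +0.709  -0.298
     94  0.3023   +0.301  -0.057  +1.418  -0.596
    141  0.4534   +0.569  -0.170  +2.126  -0.894


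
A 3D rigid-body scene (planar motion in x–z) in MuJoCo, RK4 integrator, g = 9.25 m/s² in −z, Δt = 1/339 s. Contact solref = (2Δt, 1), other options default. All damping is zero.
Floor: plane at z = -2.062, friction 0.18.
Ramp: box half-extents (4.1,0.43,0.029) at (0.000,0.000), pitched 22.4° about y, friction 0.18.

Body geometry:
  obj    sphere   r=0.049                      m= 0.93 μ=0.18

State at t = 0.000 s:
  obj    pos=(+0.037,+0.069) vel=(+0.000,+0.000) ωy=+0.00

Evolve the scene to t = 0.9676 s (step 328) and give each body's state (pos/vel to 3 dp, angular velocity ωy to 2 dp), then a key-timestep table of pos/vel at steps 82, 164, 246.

State at t = 0.9676 s:
  obj    pos=(+1.127,-0.380) vel=(+2.252,-0.928) ωy=+49.71

Key-timestep trajectory:
   step    t(s)  obj.x    obj.z    obj.vx   obj.vz 
     82  0.2419   +0.105  +0.041  +0.563  -0.232
    164  0.4838   +0.309  -0.043  +1.126  -0.464
    246  0.7257   +0.650  -0.184  +1.689  -0.696


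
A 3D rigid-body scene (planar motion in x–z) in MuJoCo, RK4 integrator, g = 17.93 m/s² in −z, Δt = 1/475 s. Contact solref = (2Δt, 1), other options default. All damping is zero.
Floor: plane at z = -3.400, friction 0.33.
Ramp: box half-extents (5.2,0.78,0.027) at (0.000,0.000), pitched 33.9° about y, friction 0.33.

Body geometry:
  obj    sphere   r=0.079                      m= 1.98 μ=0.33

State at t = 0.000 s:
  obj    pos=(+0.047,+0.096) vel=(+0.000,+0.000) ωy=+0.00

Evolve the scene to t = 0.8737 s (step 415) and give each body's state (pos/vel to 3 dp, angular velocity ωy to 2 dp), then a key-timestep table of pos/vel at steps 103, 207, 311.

State at t = 0.8737 s:
  obj    pos=(+2.310,-1.425) vel=(+5.180,-3.481) ωy=+78.99

Key-timestep trajectory:
   step    t(s)  obj.x    obj.z    obj.vx   obj.vz 
    103  0.2168   +0.186  +0.002  +1.286  -0.864
    207  0.4358   +0.610  -0.282  +2.584  -1.736
    311  0.6547   +1.318  -0.758  +3.882  -2.609


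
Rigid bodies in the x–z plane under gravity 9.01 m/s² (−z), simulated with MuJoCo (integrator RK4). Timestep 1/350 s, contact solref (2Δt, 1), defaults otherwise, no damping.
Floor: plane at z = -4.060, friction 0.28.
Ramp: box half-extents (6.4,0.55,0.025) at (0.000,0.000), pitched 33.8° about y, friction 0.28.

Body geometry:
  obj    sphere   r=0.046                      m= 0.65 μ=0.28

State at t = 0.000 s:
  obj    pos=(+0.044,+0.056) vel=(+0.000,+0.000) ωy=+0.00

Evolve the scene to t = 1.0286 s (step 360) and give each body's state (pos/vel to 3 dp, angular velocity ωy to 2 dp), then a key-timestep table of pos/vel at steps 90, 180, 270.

State at t = 1.0286 s:
  obj    pos=(+1.618,-0.998) vel=(+3.060,-2.049) ωy=+80.04

Key-timestep trajectory:
   step    t(s)  obj.x    obj.z    obj.vx   obj.vz 
     90  0.2571   +0.142  -0.010  +0.765  -0.512
    180  0.5143   +0.438  -0.207  +1.530  -1.024
    270  0.7714   +0.929  -0.537  +2.295  -1.537


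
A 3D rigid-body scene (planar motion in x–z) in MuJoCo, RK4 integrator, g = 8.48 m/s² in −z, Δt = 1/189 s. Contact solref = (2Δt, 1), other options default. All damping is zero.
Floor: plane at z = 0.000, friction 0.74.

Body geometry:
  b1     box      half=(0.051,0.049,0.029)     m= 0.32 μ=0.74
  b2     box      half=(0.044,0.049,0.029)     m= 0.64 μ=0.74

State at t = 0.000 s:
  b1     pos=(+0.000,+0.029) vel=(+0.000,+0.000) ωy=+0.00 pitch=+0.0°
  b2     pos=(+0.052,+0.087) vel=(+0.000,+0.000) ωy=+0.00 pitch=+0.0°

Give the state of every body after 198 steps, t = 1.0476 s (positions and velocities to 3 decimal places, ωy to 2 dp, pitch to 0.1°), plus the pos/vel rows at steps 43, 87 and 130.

State at t = 1.0476 s:
  b1     pos=(+0.000,+0.029) vel=(+0.000,+0.000) ωy=+0.00 pitch=+0.0°
  b2     pos=(+0.090,+0.044) vel=(+0.000,+0.000) ωy=+0.00 pitch=+90.0°

Key-timestep trajectory:
   step    t(s)  b1.x    b1.z    b1.vx   b1.vz   b2.x    b2.z    b2.vx   b2.vz 
     43  0.2275   +0.000  +0.029  +0.000  +0.000   +0.059  +0.086  +0.093  -0.027
     87  0.4603   +0.000  +0.029  +0.000  +0.000   +0.103  +0.050  +0.134  +0.051
    130  0.6878   +0.000  +0.029  +0.000  +0.000   +0.096  +0.047  -0.216  -0.103


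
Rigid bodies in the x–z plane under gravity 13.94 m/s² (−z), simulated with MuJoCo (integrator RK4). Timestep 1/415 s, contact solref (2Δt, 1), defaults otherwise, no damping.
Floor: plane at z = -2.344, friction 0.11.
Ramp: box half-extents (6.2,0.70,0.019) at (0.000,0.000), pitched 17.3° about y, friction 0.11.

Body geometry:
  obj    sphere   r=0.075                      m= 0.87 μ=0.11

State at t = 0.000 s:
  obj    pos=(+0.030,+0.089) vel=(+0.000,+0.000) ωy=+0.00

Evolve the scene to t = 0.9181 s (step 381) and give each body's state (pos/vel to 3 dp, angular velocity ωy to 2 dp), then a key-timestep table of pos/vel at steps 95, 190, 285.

State at t = 0.9181 s:
  obj    pos=(+1.222,-0.282) vel=(+2.596,-0.808) ωy=+36.24

Key-timestep trajectory:
   step    t(s)  obj.x    obj.z    obj.vx   obj.vz 
     95  0.2289   +0.104  +0.066  +0.647  -0.202
    190  0.4578   +0.326  -0.003  +1.294  -0.403
    285  0.6867   +0.697  -0.119  +1.942  -0.605


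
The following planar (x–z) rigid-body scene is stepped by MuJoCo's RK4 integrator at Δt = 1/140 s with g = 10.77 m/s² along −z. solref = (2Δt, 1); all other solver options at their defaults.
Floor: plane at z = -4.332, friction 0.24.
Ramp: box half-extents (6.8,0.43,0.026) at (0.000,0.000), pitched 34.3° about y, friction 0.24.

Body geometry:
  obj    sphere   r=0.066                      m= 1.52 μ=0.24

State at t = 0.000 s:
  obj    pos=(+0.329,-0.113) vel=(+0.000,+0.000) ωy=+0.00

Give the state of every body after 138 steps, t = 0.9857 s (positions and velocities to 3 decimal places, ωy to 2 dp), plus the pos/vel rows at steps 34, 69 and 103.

State at t = 0.9857 s:
  obj    pos=(+2.069,-1.300) vel=(+3.531,-2.408) ωy=+64.72

Key-timestep trajectory:
   step    t(s)  obj.x    obj.z    obj.vx   obj.vz 
     34  0.2429   +0.435  -0.185  +0.870  -0.594
     69  0.4929   +0.764  -0.410  +1.766  -1.204
    103  0.7357   +1.299  -0.774  +2.635  -1.798


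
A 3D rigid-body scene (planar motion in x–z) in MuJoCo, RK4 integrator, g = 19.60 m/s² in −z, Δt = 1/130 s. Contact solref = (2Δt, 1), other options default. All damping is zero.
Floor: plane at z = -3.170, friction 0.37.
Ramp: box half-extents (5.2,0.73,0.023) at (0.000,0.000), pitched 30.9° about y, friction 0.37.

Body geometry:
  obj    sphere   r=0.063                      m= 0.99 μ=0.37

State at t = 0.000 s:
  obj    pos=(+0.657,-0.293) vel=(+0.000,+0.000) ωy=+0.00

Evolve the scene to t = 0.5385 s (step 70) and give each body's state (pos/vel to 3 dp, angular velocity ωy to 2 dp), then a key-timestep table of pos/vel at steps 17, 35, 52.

State at t = 0.5385 s:
  obj    pos=(+1.552,-0.828) vel=(+3.322,-1.988) ωy=+61.43

Key-timestep trajectory:
   step    t(s)  obj.x    obj.z    obj.vx   obj.vz 
     17  0.1308   +0.710  -0.325  +0.807  -0.483
     35  0.2692   +0.881  -0.427  +1.661  -0.994
     52  0.4000   +1.151  -0.588  +2.468  -1.477


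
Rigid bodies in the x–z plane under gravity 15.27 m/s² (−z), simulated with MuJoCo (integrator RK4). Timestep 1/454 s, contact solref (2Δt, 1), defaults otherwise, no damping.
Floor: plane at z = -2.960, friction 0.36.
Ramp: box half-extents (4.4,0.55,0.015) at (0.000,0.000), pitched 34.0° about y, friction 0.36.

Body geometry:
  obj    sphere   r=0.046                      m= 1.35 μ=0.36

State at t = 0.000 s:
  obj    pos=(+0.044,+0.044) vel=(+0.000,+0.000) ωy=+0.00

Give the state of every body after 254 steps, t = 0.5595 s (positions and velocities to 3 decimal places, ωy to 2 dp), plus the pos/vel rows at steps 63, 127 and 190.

State at t = 0.5595 s:
  obj    pos=(+0.835,-0.490) vel=(+2.829,-1.908) ωy=+74.17

Key-timestep trajectory:
   step    t(s)  obj.x    obj.z    obj.vx   obj.vz 
     63  0.1388   +0.093  +0.011  +0.702  -0.473
    127  0.2797   +0.242  -0.090  +1.415  -0.954
    190  0.4185   +0.487  -0.255  +2.116  -1.427


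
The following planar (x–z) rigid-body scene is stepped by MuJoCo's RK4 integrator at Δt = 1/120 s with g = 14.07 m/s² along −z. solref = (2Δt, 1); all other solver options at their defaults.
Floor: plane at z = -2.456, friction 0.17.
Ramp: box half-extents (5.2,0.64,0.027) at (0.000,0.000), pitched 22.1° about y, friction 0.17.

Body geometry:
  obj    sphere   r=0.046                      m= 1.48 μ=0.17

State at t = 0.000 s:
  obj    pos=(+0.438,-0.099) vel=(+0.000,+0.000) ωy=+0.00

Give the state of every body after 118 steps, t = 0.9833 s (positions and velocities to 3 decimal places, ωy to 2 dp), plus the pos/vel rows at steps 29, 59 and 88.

State at t = 0.9833 s:
  obj    pos=(+2.132,-0.787) vel=(+3.445,-1.399) ωy=+80.79

Key-timestep trajectory:
   step    t(s)  obj.x    obj.z    obj.vx   obj.vz 
     29  0.2417   +0.540  -0.141  +0.847  -0.344
     59  0.4917   +0.862  -0.271  +1.723  -0.700
     88  0.7333   +1.380  -0.482  +2.569  -1.043


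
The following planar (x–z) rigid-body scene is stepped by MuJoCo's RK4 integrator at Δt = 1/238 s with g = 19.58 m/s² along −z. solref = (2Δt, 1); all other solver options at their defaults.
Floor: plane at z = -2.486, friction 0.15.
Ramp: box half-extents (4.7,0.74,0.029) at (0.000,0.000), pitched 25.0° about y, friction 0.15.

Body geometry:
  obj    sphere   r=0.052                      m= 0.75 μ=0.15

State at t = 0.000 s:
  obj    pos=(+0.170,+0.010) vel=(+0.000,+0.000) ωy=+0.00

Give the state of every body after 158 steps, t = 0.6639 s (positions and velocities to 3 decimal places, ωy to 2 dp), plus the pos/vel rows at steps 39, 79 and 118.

State at t = 0.6639 s:
  obj    pos=(+1.351,-0.541) vel=(+3.557,-1.659) ωy=+75.43

Key-timestep trajectory:
   step    t(s)  obj.x    obj.z    obj.vx   obj.vz 
     39  0.1639   +0.242  -0.023  +0.878  -0.410
     79  0.3319   +0.465  -0.128  +1.779  -0.829
    118  0.4958   +0.829  -0.297  +2.656  -1.239


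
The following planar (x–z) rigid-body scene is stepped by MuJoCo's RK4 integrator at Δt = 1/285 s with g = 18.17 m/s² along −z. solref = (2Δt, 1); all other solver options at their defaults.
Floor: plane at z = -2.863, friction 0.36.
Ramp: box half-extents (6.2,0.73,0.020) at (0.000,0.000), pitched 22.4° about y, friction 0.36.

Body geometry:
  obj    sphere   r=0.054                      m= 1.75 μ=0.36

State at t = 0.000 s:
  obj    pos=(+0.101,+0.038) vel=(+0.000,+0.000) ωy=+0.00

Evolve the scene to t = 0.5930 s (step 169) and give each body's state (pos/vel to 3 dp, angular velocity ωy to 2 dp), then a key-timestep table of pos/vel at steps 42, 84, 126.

State at t = 0.5930 s:
  obj    pos=(+0.905,-0.293) vel=(+2.712,-1.118) ωy=+54.30

Key-timestep trajectory:
   step    t(s)  obj.x    obj.z    obj.vx   obj.vz 
     42  0.1474   +0.151  +0.018  +0.674  -0.278
     84  0.2947   +0.300  -0.044  +1.348  -0.556
    126  0.4421   +0.548  -0.146  +2.022  -0.833


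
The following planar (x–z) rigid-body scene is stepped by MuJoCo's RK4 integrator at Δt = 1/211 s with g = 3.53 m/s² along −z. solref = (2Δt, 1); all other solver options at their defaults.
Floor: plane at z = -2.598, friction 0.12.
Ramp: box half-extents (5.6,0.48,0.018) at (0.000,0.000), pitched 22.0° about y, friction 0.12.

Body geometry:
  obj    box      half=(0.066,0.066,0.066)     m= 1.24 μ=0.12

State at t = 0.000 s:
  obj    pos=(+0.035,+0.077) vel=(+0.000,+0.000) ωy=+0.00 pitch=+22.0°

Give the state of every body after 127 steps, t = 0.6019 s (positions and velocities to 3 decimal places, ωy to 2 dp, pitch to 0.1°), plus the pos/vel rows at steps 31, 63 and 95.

State at t = 0.6019 s:
  obj    pos=(+0.191,+0.013) vel=(+0.515,-0.224) ωy=+0.00 pitch=+22.0°

Key-timestep trajectory:
   step    t(s)  obj.x    obj.z    obj.vx   obj.vz 
     31  0.1469   +0.044  +0.073  +0.128  -0.047
     63  0.2986   +0.073  +0.061  +0.259  -0.098
     95  0.4502   +0.122  +0.041  +0.392  -0.142


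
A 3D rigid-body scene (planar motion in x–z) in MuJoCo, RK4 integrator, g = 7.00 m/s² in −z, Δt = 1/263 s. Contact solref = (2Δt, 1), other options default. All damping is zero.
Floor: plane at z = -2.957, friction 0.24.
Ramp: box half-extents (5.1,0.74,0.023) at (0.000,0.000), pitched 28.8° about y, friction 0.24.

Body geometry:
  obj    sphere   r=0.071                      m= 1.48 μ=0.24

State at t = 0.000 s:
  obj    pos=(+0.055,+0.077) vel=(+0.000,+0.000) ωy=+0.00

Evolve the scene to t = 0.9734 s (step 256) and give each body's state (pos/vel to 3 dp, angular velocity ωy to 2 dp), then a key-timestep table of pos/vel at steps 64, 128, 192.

State at t = 0.9734 s:
  obj    pos=(+1.055,-0.473) vel=(+2.055,-1.130) ωy=+33.02

Key-timestep trajectory:
   step    t(s)  obj.x    obj.z    obj.vx   obj.vz 
     64  0.2433   +0.118  +0.043  +0.514  -0.282
    128  0.4867   +0.305  -0.060  +1.027  -0.565
    192  0.7300   +0.618  -0.232  +1.541  -0.847


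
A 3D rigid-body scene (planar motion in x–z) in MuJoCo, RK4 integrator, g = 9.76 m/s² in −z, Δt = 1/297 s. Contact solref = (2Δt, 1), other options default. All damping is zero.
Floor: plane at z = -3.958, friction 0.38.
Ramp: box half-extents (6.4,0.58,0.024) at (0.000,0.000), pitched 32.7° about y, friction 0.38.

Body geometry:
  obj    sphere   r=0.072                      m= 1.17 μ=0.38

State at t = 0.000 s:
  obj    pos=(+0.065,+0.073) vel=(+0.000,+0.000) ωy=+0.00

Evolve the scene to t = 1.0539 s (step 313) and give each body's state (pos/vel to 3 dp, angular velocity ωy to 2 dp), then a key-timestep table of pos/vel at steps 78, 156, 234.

State at t = 1.0539 s:
  obj    pos=(+1.825,-1.058) vel=(+3.340,-2.144) ωy=+55.12

Key-timestep trajectory:
   step    t(s)  obj.x    obj.z    obj.vx   obj.vz 
     78  0.2626   +0.174  +0.002  +0.832  -0.534
    156  0.5253   +0.502  -0.208  +1.665  -1.069
    234  0.7879   +1.049  -0.559  +2.497  -1.603


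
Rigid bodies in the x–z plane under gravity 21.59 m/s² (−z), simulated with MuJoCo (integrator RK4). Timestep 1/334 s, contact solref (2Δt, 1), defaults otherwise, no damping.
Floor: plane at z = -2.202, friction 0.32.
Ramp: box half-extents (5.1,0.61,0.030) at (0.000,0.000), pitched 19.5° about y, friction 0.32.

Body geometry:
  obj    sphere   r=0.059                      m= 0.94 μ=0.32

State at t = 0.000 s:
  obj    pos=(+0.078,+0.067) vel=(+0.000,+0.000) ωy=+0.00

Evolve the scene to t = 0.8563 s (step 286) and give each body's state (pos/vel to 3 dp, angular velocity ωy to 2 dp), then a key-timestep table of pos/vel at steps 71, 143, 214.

State at t = 0.8563 s:
  obj    pos=(+1.857,-0.563) vel=(+4.155,-1.471) ωy=+74.70

Key-timestep trajectory:
   step    t(s)  obj.x    obj.z    obj.vx   obj.vz 
     71  0.2126   +0.188  +0.028  +1.032  -0.365
    143  0.4281   +0.523  -0.091  +2.078  -0.736
    214  0.6407   +1.074  -0.286  +3.109  -1.101


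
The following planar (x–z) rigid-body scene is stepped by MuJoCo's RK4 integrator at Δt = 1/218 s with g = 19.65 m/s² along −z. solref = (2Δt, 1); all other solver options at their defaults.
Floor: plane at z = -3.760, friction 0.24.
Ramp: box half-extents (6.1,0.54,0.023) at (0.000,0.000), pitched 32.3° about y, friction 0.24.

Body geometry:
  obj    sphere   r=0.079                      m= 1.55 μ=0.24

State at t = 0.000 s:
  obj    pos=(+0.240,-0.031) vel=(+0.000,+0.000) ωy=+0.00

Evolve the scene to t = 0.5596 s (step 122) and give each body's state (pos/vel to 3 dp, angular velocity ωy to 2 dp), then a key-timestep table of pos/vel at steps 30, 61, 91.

State at t = 0.5596 s:
  obj    pos=(+1.233,-0.659) vel=(+3.548,-2.243) ωy=+53.11

Key-timestep trajectory:
   step    t(s)  obj.x    obj.z    obj.vx   obj.vz 
     30  0.1376   +0.300  -0.069  +0.873  -0.552
     61  0.2798   +0.488  -0.188  +1.774  -1.122
     91  0.4174   +0.793  -0.380  +2.647  -1.673


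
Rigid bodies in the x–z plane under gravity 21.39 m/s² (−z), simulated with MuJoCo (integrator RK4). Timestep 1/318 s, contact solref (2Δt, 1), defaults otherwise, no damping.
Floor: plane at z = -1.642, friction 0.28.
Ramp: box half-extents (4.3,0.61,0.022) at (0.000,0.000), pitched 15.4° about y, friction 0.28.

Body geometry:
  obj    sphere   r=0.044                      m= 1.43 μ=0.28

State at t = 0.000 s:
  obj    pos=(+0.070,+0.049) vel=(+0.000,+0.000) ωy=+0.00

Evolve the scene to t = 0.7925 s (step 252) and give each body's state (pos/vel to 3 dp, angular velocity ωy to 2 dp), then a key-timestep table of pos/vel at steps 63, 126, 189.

State at t = 0.7925 s:
  obj    pos=(+1.298,-0.289) vel=(+3.100,-0.854) ωy=+73.06

Key-timestep trajectory:
   step    t(s)  obj.x    obj.z    obj.vx   obj.vz 
     63  0.1981   +0.147  +0.028  +0.775  -0.213
    126  0.3962   +0.377  -0.035  +1.550  -0.427
    189  0.5943   +0.761  -0.141  +2.325  -0.640


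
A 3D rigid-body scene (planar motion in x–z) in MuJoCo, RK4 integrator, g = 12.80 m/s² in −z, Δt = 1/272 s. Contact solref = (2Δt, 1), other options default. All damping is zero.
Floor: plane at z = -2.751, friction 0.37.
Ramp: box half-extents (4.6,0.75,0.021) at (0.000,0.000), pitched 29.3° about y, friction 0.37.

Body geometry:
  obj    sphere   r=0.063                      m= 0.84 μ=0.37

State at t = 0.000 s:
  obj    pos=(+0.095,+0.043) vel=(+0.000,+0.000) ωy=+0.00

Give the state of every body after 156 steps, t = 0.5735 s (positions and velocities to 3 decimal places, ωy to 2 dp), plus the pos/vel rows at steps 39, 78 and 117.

State at t = 0.5735 s:
  obj    pos=(+0.737,-0.317) vel=(+2.238,-1.256) ωy=+40.72

Key-timestep trajectory:
   step    t(s)  obj.x    obj.z    obj.vx   obj.vz 
     39  0.1434   +0.135  +0.020  +0.560  -0.314
     78  0.2868   +0.255  -0.047  +1.119  -0.628
    117  0.4301   +0.456  -0.160  +1.679  -0.942


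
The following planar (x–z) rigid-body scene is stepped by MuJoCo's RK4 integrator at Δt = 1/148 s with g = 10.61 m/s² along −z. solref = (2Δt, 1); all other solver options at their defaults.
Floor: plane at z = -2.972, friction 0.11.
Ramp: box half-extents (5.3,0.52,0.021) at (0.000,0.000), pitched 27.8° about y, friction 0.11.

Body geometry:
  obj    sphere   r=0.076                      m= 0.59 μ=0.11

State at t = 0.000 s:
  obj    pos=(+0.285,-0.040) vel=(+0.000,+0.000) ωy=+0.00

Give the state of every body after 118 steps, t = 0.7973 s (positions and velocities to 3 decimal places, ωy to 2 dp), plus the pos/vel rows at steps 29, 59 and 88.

State at t = 0.7973 s:
  obj    pos=(+1.386,-0.621) vel=(+2.771,-1.432) ωy=+27.15

Key-timestep trajectory:
   step    t(s)  obj.x    obj.z    obj.vx   obj.vz 
     29  0.1959   +0.351  -0.076  +0.678  -0.359
     59  0.3986   +0.560  -0.186  +1.386  -0.716
     88  0.5946   +0.897  -0.363  +2.069  -1.063


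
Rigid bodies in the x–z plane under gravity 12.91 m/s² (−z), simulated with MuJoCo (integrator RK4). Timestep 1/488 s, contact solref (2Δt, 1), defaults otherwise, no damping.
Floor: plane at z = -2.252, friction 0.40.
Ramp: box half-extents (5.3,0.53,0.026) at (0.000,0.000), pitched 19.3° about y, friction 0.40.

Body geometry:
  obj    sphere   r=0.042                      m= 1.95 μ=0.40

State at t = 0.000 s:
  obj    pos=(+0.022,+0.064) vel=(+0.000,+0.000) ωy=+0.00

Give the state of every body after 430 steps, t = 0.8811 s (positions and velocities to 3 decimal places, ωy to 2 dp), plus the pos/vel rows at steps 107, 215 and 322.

State at t = 0.8811 s:
  obj    pos=(+1.139,-0.327) vel=(+2.535,-0.888) ωy=+63.94

Key-timestep trajectory:
   step    t(s)  obj.x    obj.z    obj.vx   obj.vz 
    107  0.2193   +0.091  +0.040  +0.631  -0.221
    215  0.4406   +0.301  -0.033  +1.267  -0.444
    322  0.6598   +0.648  -0.155  +1.898  -0.665


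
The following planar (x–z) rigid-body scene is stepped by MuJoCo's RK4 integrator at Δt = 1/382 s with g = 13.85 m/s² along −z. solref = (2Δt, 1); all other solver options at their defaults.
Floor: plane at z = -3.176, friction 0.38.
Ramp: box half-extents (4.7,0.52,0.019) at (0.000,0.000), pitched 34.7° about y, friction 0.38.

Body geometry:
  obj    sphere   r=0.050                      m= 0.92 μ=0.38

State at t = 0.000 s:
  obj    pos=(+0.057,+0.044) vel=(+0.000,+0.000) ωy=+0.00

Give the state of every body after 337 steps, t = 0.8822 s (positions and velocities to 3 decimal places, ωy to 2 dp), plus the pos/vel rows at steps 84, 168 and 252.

State at t = 0.8822 s:
  obj    pos=(+1.859,-1.203) vel=(+4.085,-2.828) ωy=+99.36

Key-timestep trajectory:
   step    t(s)  obj.x    obj.z    obj.vx   obj.vz 
     84  0.2199   +0.169  -0.033  +1.018  -0.705
    168  0.4398   +0.505  -0.266  +2.036  -1.410
    252  0.6597   +1.065  -0.653  +3.055  -2.115


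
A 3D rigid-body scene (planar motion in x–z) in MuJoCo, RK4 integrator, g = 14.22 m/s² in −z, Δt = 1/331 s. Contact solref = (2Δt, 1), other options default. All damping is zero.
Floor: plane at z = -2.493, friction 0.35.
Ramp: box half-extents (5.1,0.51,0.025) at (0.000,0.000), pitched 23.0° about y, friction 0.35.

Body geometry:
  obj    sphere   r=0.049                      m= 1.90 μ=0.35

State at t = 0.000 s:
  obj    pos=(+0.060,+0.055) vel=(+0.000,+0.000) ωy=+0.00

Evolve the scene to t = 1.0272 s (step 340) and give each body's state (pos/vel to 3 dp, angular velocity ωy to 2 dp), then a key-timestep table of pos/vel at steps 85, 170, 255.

State at t = 1.0272 s:
  obj    pos=(+1.987,-0.763) vel=(+3.753,-1.593) ωy=+83.19

Key-timestep trajectory:
   step    t(s)  obj.x    obj.z    obj.vx   obj.vz 
     85  0.2568   +0.180  +0.004  +0.938  -0.398
    170  0.5136   +0.542  -0.150  +1.876  -0.796
    255  0.7704   +1.144  -0.405  +2.814  -1.195


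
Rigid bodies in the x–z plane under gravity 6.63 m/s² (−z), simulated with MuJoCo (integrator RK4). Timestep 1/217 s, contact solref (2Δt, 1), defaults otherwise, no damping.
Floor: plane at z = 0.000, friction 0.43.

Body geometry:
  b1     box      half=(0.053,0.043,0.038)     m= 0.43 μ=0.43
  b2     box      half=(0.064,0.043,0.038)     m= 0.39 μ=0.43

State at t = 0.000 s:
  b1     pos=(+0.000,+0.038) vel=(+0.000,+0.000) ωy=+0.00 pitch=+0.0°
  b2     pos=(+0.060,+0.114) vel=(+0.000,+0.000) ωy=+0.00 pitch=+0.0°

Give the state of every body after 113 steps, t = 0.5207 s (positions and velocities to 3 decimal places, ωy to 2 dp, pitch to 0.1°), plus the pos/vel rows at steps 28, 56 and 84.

State at t = 0.5207 s:
  b1     pos=(+0.000,+0.038) vel=(+0.000,+0.000) ωy=+0.00 pitch=+0.0°
  b2     pos=(+0.143,+0.072) vel=(+0.077,+0.019) ωy=+1.06 pitch=+107.3°

Key-timestep trajectory:
   step    t(s)  b1.x    b1.z    b1.vx   b1.vz   b2.x    b2.z    b2.vx   b2.vz 
     28  0.1290   +0.000  +0.038  +0.000  +0.000   +0.065  +0.113  +0.081  -0.024
     56  0.2581   +0.000  +0.038  +0.000  +0.000   +0.083  +0.101  +0.193  -0.221
     84  0.3871   +0.000  +0.038  +0.000  +0.000   +0.120  +0.065  +0.413  -0.217


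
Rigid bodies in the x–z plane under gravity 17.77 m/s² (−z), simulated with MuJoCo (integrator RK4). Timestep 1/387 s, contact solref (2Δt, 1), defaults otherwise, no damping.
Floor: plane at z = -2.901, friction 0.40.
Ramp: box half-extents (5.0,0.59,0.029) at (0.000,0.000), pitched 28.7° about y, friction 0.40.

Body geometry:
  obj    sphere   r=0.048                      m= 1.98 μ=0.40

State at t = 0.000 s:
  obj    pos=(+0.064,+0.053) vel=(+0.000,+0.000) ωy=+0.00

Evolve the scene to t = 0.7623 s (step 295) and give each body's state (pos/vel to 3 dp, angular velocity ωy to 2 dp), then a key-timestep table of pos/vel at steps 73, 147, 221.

State at t = 0.7623 s:
  obj    pos=(+1.617,-0.798) vel=(+4.076,-2.231) ωy=+96.79

Key-timestep trajectory:
   step    t(s)  obj.x    obj.z    obj.vx   obj.vz 
     73  0.1886   +0.159  +0.001  +1.009  -0.552
    147  0.3798   +0.450  -0.158  +2.031  -1.112
    221  0.5711   +0.936  -0.425  +3.053  -1.672


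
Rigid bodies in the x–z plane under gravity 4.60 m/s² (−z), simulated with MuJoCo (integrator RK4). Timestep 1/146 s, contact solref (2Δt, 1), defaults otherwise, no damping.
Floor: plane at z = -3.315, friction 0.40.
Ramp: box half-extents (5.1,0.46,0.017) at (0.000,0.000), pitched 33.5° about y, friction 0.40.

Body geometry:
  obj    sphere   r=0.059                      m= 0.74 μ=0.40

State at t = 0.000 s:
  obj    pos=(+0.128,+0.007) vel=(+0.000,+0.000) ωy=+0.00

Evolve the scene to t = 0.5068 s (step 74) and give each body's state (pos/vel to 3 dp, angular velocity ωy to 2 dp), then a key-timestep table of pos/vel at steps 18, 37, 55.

State at t = 0.5068 s:
  obj    pos=(+0.322,-0.122) vel=(+0.767,-0.507) ωy=+15.57

Key-timestep trajectory:
   step    t(s)  obj.x    obj.z    obj.vx   obj.vz 
     18  0.1233   +0.139  -0.001  +0.187  -0.123
     37  0.2534   +0.176  -0.026  +0.383  -0.254
     55  0.3767   +0.235  -0.065  +0.570  -0.377


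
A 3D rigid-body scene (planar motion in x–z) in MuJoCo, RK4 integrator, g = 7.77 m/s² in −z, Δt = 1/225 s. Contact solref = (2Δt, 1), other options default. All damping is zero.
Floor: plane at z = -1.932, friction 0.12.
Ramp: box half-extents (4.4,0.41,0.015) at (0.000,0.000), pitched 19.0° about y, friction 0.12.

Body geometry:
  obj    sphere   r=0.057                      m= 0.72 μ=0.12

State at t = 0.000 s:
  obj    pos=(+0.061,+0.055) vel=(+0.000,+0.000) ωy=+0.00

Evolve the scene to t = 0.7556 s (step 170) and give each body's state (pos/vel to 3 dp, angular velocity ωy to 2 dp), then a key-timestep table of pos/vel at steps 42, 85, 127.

State at t = 0.7556 s:
  obj    pos=(+0.549,-0.113) vel=(+1.291,-0.445) ωy=+23.94

Key-timestep trajectory:
   step    t(s)  obj.x    obj.z    obj.vx   obj.vz 
     42  0.1867   +0.091  +0.045  +0.319  -0.110
     85  0.3778   +0.183  +0.013  +0.646  -0.222
    127  0.5644   +0.333  -0.039  +0.964  -0.332


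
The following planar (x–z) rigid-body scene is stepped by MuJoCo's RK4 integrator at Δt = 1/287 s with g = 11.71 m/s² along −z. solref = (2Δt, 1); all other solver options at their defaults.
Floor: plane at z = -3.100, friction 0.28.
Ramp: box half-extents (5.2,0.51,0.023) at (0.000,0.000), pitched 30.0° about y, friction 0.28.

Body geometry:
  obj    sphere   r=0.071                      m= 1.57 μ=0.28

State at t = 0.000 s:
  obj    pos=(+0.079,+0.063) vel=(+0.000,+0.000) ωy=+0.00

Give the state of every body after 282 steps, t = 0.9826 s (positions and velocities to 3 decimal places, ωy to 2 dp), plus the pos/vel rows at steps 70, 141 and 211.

State at t = 0.9826 s:
  obj    pos=(+1.828,-0.947) vel=(+3.559,-2.055) ωy=+57.87

Key-timestep trajectory:
   step    t(s)  obj.x    obj.z    obj.vx   obj.vz 
     70  0.2439   +0.187  +0.001  +0.884  -0.510
    141  0.4913   +0.516  -0.189  +1.780  -1.027
    211  0.7352   +1.058  -0.502  +2.663  -1.537
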